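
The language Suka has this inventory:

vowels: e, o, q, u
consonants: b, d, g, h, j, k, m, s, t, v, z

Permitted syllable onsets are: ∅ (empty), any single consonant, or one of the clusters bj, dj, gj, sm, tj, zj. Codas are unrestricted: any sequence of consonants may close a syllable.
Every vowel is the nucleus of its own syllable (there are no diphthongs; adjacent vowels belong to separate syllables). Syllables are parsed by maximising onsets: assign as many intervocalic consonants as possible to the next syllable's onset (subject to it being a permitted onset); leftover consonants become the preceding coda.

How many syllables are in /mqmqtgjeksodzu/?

Vowels present: q, q, e, o, u; each is a nucleus, giving 5 syllables.

5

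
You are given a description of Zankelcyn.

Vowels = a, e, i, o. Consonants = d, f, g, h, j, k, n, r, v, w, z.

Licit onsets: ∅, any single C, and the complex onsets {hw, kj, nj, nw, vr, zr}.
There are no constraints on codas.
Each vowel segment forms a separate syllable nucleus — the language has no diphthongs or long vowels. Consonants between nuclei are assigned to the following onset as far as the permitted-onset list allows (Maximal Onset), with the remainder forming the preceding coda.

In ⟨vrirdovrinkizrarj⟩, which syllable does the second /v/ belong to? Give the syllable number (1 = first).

Nuclei (vowels): i, o, i, i, a → 5 syllables.
σ1/σ2 boundary: cluster /rd/ — the longest permitted-onset suffix is /d/; onset = /d/, preceding coda = /r/.
σ2/σ3 boundary: /vr/ is a licit onset in full, so it all attaches to the next syllable.
σ3/σ4 boundary: cluster /nk/ — the longest permitted-onset suffix is /k/; onset = /k/, preceding coda = /n/.
σ4/σ5 boundary: /zr/ is a licit onset in full, so it all attaches to the next syllable.
So the parse is vrir.do.vrin.ki.zrarj.
The second /v/ is in the onset of syllable 3 (/vrin/).

3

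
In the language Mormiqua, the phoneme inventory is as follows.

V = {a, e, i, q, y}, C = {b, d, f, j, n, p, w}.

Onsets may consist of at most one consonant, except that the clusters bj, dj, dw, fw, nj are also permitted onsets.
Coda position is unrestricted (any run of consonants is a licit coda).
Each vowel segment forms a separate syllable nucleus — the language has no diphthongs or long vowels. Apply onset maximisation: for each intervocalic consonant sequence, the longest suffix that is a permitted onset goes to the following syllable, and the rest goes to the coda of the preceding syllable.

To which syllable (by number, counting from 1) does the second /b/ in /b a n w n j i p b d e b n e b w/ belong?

2

Vowels present: a, i, e, e; each is a nucleus, giving 4 syllables.
σ1/σ2 boundary: /nwnj/ splits as /nw/ + /nj/ (/nj/ is the longest suffix that is a licit onset).
σ2/σ3 boundary: /pbd/ splits as /pb/ + /d/ (/d/ is the longest suffix that is a licit onset).
σ3/σ4 boundary: /bn/; trying suffixes from longest down, /n/ is the first permitted one, so coda /b/ | onset /n/.
Result: banw.njipb.deb.nebw.
The second /b/ is in the coda of syllable 2 (/njipb/).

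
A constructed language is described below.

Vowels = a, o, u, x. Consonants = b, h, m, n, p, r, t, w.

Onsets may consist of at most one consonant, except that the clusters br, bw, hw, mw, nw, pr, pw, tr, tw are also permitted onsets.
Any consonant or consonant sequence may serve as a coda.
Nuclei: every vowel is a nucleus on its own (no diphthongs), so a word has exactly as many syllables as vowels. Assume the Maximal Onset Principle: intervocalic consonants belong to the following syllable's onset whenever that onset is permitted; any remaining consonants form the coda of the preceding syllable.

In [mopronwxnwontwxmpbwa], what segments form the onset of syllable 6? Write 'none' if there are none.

bw

The vowels are o, o, x, o, x, a — 6 nuclei, so 6 syllables.
σ1/σ2 boundary: /pr/ — entire cluster is a permitted onset → onset /pr/, coda ∅.
σ2/σ3 boundary: cluster /nw/ — /nw/ is itself a permitted onset, so the whole cluster goes right; preceding coda = ∅.
σ3/σ4 boundary: /nw/ is a licit onset in full, so it all attaches to the next syllable.
σ4/σ5 boundary: /ntw/ splits as /n/ + /tw/ (/tw/ is the longest suffix that is a licit onset).
σ5/σ6 boundary: /mpbw/ splits as /mp/ + /bw/ (/bw/ is the longest suffix that is a licit onset).
Result: mo.pro.nwx.nwon.twxmp.bwa.
Syllable 6 is /bwa/: onset /bw/, nucleus /a/, coda ∅.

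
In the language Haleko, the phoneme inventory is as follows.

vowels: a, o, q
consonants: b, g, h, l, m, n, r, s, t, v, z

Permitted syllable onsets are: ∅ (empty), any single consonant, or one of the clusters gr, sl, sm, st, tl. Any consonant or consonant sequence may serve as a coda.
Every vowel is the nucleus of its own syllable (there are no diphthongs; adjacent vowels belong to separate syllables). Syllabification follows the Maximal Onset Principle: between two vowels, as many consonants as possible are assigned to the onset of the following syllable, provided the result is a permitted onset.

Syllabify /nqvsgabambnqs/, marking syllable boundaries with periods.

nqvs.ga.bamb.nqs

Vowels present: q, a, a, q; each is a nucleus, giving 4 syllables.
V1 /q/ – V2 /a/: /vsg/ splits as /vs/ + /g/ (/g/ is the longest suffix that is a licit onset).
V2 /a/ – V3 /a/: just /b/ — single C goes to the following onset.
V3 /a/ – V4 /q/: cluster /mbn/ — the longest permitted-onset suffix is /n/; onset = /n/, preceding coda = /mb/.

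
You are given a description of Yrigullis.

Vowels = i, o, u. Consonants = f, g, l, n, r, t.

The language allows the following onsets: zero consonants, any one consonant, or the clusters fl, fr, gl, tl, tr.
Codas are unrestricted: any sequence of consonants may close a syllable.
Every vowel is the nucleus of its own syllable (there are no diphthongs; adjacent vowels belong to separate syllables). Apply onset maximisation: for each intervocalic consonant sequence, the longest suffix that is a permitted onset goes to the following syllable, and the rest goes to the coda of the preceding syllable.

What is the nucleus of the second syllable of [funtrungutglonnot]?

Nuclei (vowels): u, u, u, o, o → 5 syllables.
The second nucleus (vowel 2 from the left) is /u/.

u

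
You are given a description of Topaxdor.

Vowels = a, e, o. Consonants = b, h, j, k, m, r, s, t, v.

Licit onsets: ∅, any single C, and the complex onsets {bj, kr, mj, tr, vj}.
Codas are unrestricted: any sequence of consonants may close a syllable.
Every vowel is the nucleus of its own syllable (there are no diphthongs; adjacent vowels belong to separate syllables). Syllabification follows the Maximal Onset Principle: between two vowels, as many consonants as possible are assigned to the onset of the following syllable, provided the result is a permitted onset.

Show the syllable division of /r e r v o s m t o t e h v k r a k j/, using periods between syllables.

rer.vosm.to.tehv.krakj

Nuclei (vowels): e, o, o, e, a → 5 syllables.
/e…o/ gap (V1→V2): /rv/ splits as /r/ + /v/ (/v/ is the longest suffix that is a licit onset).
/o…o/ gap (V2→V3): /smt/; trying suffixes from longest down, /t/ is the first permitted one, so coda /sm/ | onset /t/.
/o…e/ gap (V3→V4): /t/ is a single consonant, so it becomes the next onset.
/e…a/ gap (V4→V5): cluster /hvkr/ — the longest permitted-onset suffix is /kr/; onset = /kr/, preceding coda = /hv/.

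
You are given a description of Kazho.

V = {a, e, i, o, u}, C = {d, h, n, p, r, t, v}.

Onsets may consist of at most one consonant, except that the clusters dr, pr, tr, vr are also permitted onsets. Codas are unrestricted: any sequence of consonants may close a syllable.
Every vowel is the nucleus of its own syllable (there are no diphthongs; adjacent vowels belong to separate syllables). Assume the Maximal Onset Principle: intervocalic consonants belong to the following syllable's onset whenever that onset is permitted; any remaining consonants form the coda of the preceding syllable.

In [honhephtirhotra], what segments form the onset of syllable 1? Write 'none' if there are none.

Vowels present: o, e, i, o, a; each is a nucleus, giving 5 syllables.
Between /o/ (V1) and /e/ (V2): cluster /nh/ — the longest permitted-onset suffix is /h/; onset = /h/, preceding coda = /n/.
Between /e/ (V2) and /i/ (V3): cluster /pht/ — the longest permitted-onset suffix is /t/; onset = /t/, preceding coda = /ph/.
Between /i/ (V3) and /o/ (V4): /rh/ splits as /r/ + /h/ (/h/ is the longest suffix that is a licit onset).
Between /o/ (V4) and /a/ (V5): /tr/ — entire cluster is a permitted onset → onset /tr/, coda ∅.
So the parse is hon.heph.tir.ho.tra.
Syllable 1 is /hon/: onset /h/, nucleus /o/, coda /n/.

h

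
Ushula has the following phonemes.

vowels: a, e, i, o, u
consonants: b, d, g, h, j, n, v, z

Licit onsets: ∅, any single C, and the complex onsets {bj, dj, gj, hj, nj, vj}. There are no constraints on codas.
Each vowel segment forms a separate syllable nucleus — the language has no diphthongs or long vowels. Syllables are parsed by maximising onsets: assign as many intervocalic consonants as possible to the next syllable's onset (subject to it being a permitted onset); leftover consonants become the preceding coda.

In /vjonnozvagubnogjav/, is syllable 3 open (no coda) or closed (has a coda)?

Vowels present: o, o, a, u, o, a; each is a nucleus, giving 6 syllables.
Between /o/ (V1) and /o/ (V2): /nn/; trying suffixes from longest down, /n/ is the first permitted one, so coda /n/ | onset /n/.
Between /o/ (V2) and /a/ (V3): /zv/ splits as /z/ + /v/ (/v/ is the longest suffix that is a licit onset).
Between /a/ (V3) and /u/ (V4): /g/ is a single consonant, so it becomes the next onset.
Between /u/ (V4) and /o/ (V5): cluster /bn/ — the longest permitted-onset suffix is /n/; onset = /n/, preceding coda = /b/.
Between /o/ (V5) and /a/ (V6): cluster /gj/ — /gj/ is itself a permitted onset, so the whole cluster goes right; preceding coda = ∅.
So the parse is vjon.noz.va.gub.no.gjav.
Syllable 3 is /va/; it ends in its nucleus with no coda, so it is open.

open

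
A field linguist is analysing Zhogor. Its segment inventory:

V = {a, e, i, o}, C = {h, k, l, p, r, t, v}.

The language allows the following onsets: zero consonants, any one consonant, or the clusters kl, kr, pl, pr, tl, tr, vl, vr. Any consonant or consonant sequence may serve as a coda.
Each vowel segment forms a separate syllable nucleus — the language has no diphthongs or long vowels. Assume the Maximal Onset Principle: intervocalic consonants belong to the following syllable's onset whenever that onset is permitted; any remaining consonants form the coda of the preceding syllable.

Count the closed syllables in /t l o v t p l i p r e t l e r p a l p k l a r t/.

4

Vowels present: o, i, e, e, a, a; each is a nucleus, giving 6 syllables.
σ1/σ2 boundary: /vtpl/; trying suffixes from longest down, /pl/ is the first permitted one, so coda /vt/ | onset /pl/.
σ2/σ3 boundary: /pr/ — entire cluster is a permitted onset → onset /pr/, coda ∅.
σ3/σ4 boundary: cluster /tl/ — /tl/ is itself a permitted onset, so the whole cluster goes right; preceding coda = ∅.
σ4/σ5 boundary: cluster /rp/ — the longest permitted-onset suffix is /p/; onset = /p/, preceding coda = /r/.
σ5/σ6 boundary: cluster /lpkl/ — the longest permitted-onset suffix is /kl/; onset = /kl/, preceding coda = /lp/.
Syllabification: tlovt.pli.pre.tler.palp.klart.
Classifying each syllable: /tlovt/ (closed), /pli/ (open), /pre/ (open), /tler/ (closed), /palp/ (closed), /klart/ (closed).
Closed syllables: 4.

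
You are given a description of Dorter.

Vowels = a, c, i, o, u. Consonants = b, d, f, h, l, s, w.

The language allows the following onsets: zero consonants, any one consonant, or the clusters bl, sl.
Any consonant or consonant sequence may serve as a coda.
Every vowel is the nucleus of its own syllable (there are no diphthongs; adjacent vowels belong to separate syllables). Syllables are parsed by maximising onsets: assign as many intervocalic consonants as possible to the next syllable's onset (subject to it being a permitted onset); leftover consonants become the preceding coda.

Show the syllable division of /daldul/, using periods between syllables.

The vowels are a, u — 2 nuclei, so 2 syllables.
/a…u/ gap (V1→V2): /ld/; trying suffixes from longest down, /d/ is the first permitted one, so coda /l/ | onset /d/.

dal.dul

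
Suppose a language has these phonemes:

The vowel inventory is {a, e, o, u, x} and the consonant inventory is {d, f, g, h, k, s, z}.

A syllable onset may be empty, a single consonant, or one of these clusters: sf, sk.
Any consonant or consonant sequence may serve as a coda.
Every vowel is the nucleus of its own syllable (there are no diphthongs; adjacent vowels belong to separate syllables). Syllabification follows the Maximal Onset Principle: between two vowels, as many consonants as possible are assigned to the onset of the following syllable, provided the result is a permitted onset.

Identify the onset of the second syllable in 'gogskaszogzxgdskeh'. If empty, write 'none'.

sk

Nuclei (vowels): o, a, o, x, e → 5 syllables.
V1 /o/ – V2 /a/: /gsk/ — longest licit onset from the right is /sk/, leaving /g/ as coda.
V2 /a/ – V3 /o/: cluster /sz/ — the longest permitted-onset suffix is /z/; onset = /z/, preceding coda = /s/.
V3 /o/ – V4 /x/: /gz/; trying suffixes from longest down, /z/ is the first permitted one, so coda /g/ | onset /z/.
V4 /x/ – V5 /e/: cluster /gdsk/ — the longest permitted-onset suffix is /sk/; onset = /sk/, preceding coda = /gd/.
Putting it together: gog.skas.zog.zxgd.skeh.
Syllable 2 is /skas/: onset /sk/, nucleus /a/, coda /s/.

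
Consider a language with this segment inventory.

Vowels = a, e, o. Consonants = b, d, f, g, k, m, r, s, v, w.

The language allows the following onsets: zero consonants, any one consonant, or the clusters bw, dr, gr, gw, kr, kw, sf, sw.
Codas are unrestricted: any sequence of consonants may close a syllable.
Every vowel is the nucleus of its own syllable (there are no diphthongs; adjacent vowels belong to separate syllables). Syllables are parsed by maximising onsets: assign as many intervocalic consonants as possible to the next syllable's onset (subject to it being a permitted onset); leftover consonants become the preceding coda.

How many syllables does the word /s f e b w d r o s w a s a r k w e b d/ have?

5

Nuclei (vowels): e, o, a, a, e → 5 syllables.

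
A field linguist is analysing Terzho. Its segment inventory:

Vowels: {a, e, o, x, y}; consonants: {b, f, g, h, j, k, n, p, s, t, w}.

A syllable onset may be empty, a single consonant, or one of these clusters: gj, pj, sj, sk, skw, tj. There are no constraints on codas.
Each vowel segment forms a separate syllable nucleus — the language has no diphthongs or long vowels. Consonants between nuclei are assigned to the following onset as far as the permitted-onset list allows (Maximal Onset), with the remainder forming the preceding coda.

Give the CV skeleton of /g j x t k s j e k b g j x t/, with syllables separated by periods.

CCVCC.CCVCC.CCVC

The vowels are x, e, x — 3 nuclei, so 3 syllables.
σ1/σ2 boundary: cluster /tksj/ — the longest permitted-onset suffix is /sj/; onset = /sj/, preceding coda = /tk/.
σ2/σ3 boundary: cluster /kbgj/ — the longest permitted-onset suffix is /gj/; onset = /gj/, preceding coda = /kb/.
Result: gjxtk.sjekb.gjxt.
Mapping each syllable to C/V: /gjxtk/ → CCVCC, /sjekb/ → CCVCC, /gjxt/ → CCVC.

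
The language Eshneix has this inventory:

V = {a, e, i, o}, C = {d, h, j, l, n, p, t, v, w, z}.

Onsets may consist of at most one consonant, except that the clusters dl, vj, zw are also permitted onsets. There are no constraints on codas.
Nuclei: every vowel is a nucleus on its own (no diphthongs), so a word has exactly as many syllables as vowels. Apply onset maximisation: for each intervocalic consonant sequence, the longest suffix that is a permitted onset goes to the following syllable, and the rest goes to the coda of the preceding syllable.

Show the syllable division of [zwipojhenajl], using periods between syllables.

The vowels are i, o, e, a — 4 nuclei, so 4 syllables.
V1 /i/ – V2 /o/: /p/ is a single consonant, so it becomes the next onset.
V2 /o/ – V3 /e/: cluster /jh/ — the longest permitted-onset suffix is /h/; onset = /h/, preceding coda = /j/.
V3 /e/ – V4 /a/: just /n/ — single C goes to the following onset.

zwi.poj.he.najl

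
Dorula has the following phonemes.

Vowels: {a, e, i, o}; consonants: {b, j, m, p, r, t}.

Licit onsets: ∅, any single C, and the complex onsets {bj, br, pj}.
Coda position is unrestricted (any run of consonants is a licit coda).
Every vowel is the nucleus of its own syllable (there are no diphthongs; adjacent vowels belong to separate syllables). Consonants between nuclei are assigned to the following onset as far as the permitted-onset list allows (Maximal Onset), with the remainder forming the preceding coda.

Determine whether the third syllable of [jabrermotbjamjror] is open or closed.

closed

Nuclei (vowels): a, e, o, a, o → 5 syllables.
σ1/σ2 boundary: cluster /br/ — /br/ is itself a permitted onset, so the whole cluster goes right; preceding coda = ∅.
σ2/σ3 boundary: cluster /rm/ — the longest permitted-onset suffix is /m/; onset = /m/, preceding coda = /r/.
σ3/σ4 boundary: /tbj/ — longest licit onset from the right is /bj/, leaving /t/ as coda.
σ4/σ5 boundary: /mjr/; trying suffixes from longest down, /r/ is the first permitted one, so coda /mj/ | onset /r/.
Syllabification: ja.brer.mot.bjamj.ror.
Syllable 3 is /mot/ with coda /t/, so it is closed.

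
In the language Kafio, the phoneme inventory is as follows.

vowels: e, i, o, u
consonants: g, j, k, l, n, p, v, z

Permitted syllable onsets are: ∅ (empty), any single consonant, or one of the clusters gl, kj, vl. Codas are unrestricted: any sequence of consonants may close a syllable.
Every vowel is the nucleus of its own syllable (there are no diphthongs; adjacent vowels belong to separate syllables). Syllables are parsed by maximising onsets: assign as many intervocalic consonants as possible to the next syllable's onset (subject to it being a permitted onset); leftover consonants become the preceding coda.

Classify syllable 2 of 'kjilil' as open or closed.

closed

Nuclei (vowels): i, i → 2 syllables.
V1 /i/ – V2 /i/: /l/ → onset of the next syllable (single consonants are always licit onsets).
Syllabification: kji.lil.
Syllable 2 is /lil/ with coda /l/, so it is closed.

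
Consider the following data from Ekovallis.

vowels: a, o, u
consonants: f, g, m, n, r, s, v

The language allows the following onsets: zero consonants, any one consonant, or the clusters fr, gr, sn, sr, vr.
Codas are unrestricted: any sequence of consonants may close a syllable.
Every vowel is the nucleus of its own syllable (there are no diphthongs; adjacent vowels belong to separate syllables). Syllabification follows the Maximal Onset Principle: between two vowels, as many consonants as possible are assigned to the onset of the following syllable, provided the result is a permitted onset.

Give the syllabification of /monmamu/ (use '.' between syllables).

mon.ma.mu

Nuclei (vowels): o, a, u → 3 syllables.
V1 /o/ – V2 /a/: /nm/ splits as /n/ + /m/ (/m/ is the longest suffix that is a licit onset).
V2 /a/ – V3 /u/: /m/ → onset of the next syllable (single consonants are always licit onsets).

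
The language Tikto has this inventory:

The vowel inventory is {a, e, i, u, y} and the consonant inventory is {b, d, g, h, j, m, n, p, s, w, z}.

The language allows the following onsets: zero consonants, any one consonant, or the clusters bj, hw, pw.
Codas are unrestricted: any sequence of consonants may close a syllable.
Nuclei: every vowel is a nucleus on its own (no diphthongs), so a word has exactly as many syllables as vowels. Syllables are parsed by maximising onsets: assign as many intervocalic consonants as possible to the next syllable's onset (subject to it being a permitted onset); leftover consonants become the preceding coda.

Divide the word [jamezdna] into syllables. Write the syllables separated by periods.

ja.mezd.na

The vowels are a, e, a — 3 nuclei, so 3 syllables.
σ1/σ2 boundary: /m/ is a single consonant, so it becomes the next onset.
σ2/σ3 boundary: cluster /zdn/ — the longest permitted-onset suffix is /n/; onset = /n/, preceding coda = /zd/.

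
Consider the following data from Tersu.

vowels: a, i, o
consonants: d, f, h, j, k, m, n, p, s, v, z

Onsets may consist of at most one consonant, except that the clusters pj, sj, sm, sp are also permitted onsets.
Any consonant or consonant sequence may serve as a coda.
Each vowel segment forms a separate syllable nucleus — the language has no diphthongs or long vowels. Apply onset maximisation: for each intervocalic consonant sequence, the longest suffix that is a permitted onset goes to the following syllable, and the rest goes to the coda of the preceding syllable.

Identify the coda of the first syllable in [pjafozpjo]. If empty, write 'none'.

none

The vowels are a, o, o — 3 nuclei, so 3 syllables.
Between /a/ (V1) and /o/ (V2): /f/ → onset of the next syllable (single consonants are always licit onsets).
Between /o/ (V2) and /o/ (V3): /zpj/ — longest licit onset from the right is /pj/, leaving /z/ as coda.
Result: pja.foz.pjo.
Syllable 1 is /pja/: onset /pj/, nucleus /a/, coda ∅.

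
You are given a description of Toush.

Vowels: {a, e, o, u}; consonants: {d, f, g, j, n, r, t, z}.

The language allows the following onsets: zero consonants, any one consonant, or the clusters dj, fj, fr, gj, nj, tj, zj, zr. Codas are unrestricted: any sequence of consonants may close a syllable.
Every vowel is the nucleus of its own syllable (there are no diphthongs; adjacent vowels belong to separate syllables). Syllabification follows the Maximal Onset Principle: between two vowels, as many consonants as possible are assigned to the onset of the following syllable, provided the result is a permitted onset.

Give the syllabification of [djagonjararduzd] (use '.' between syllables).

dja.go.nja.rar.duzd

Vowels present: a, o, a, a, u; each is a nucleus, giving 5 syllables.
/a…o/ gap (V1→V2): just /g/ — single C goes to the following onset.
/o…a/ gap (V2→V3): /nj/ is a licit onset in full, so it all attaches to the next syllable.
/a…a/ gap (V3→V4): /r/ is a single consonant, so it becomes the next onset.
/a…u/ gap (V4→V5): cluster /rd/ — the longest permitted-onset suffix is /d/; onset = /d/, preceding coda = /r/.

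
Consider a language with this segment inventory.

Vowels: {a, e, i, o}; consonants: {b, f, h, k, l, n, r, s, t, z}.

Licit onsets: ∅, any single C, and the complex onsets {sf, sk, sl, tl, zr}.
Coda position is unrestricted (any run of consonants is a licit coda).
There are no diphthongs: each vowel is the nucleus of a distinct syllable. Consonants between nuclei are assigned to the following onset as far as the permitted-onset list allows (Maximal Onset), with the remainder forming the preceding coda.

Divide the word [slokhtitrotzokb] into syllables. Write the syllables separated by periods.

The vowels are o, i, o, o — 4 nuclei, so 4 syllables.
V1 /o/ – V2 /i/: cluster /kht/ — the longest permitted-onset suffix is /t/; onset = /t/, preceding coda = /kh/.
V2 /i/ – V3 /o/: /tr/; trying suffixes from longest down, /r/ is the first permitted one, so coda /t/ | onset /r/.
V3 /o/ – V4 /o/: /tz/ splits as /t/ + /z/ (/z/ is the longest suffix that is a licit onset).

slokh.tit.rot.zokb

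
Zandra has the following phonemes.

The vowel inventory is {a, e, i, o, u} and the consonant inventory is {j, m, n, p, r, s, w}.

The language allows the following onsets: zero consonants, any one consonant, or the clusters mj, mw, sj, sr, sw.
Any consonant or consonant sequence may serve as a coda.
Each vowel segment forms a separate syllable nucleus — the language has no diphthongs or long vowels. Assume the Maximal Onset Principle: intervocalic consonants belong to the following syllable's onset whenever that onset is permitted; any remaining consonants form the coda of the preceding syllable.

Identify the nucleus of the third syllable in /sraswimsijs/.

i

Nuclei (vowels): a, i, i → 3 syllables.
The third nucleus (vowel 3 from the left) is /i/.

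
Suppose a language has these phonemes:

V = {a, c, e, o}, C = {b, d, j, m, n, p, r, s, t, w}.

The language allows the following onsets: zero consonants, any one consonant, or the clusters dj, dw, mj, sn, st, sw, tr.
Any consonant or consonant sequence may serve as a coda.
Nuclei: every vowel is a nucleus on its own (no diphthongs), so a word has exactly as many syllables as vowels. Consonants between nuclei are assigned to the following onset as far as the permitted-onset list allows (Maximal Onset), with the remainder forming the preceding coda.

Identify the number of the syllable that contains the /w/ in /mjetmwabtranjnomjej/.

2

Vowels present: e, a, a, o, e; each is a nucleus, giving 5 syllables.
Between /e/ (V1) and /a/ (V2): cluster /tmw/ — the longest permitted-onset suffix is /w/; onset = /w/, preceding coda = /tm/.
Between /a/ (V2) and /a/ (V3): /btr/ splits as /b/ + /tr/ (/tr/ is the longest suffix that is a licit onset).
Between /a/ (V3) and /o/ (V4): cluster /njn/ — the longest permitted-onset suffix is /n/; onset = /n/, preceding coda = /nj/.
Between /o/ (V4) and /e/ (V5): /mj/ — entire cluster is a permitted onset → onset /mj/, coda ∅.
Syllabification: mjetm.wab.tranj.no.mjej.
The /w/ is in the onset of syllable 2 (/wab/).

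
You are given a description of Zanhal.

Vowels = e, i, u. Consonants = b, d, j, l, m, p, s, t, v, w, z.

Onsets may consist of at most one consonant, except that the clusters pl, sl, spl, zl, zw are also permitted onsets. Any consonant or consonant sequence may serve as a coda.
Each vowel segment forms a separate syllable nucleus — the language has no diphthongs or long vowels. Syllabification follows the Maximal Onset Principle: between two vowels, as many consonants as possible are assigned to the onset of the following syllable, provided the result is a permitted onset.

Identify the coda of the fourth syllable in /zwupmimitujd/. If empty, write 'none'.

Nuclei (vowels): u, i, i, u → 4 syllables.
Between /u/ (V1) and /i/ (V2): /pm/; trying suffixes from longest down, /m/ is the first permitted one, so coda /p/ | onset /m/.
Between /i/ (V2) and /i/ (V3): /m/ → onset of the next syllable (single consonants are always licit onsets).
Between /i/ (V3) and /u/ (V4): just /t/ — single C goes to the following onset.
Putting it together: zwup.mi.mi.tujd.
Syllable 4 is /tujd/: onset /t/, nucleus /u/, coda /jd/.

jd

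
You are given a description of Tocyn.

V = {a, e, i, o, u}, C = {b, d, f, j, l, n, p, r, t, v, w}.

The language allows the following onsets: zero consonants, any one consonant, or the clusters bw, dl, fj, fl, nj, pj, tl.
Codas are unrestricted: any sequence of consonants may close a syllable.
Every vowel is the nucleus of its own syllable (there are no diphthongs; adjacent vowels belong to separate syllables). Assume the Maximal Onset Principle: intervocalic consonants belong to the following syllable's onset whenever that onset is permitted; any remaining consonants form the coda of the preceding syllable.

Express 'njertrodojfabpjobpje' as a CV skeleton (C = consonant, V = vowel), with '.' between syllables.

Nuclei (vowels): e, o, o, a, o, e → 6 syllables.
Between /e/ (V1) and /o/ (V2): /rtr/; trying suffixes from longest down, /r/ is the first permitted one, so coda /rt/ | onset /r/.
Between /o/ (V2) and /o/ (V3): /d/ is a single consonant, so it becomes the next onset.
Between /o/ (V3) and /a/ (V4): /jf/; trying suffixes from longest down, /f/ is the first permitted one, so coda /j/ | onset /f/.
Between /a/ (V4) and /o/ (V5): /bpj/ — longest licit onset from the right is /pj/, leaving /b/ as coda.
Between /o/ (V5) and /e/ (V6): cluster /bpj/ — the longest permitted-onset suffix is /pj/; onset = /pj/, preceding coda = /b/.
Syllabification: njert.ro.doj.fab.pjob.pje.
Mapping each syllable to C/V: /njert/ → CCVCC, /ro/ → CV, /doj/ → CVC, /fab/ → CVC, /pjob/ → CCVC, /pje/ → CCV.

CCVCC.CV.CVC.CVC.CCVC.CCV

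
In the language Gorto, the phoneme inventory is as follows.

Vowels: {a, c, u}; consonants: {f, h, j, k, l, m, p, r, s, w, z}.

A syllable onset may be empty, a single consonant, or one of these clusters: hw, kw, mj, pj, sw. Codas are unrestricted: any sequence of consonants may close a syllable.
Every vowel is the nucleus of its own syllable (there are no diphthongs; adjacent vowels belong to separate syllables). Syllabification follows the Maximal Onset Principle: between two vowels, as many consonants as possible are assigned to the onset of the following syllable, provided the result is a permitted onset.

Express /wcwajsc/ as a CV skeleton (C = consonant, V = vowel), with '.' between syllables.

CV.CVC.CV

Vowels present: c, a, c; each is a nucleus, giving 3 syllables.
Between /c/ (V1) and /a/ (V2): just /w/ — single C goes to the following onset.
Between /a/ (V2) and /c/ (V3): /js/ — longest licit onset from the right is /s/, leaving /j/ as coda.
Putting it together: wc.waj.sc.
Mapping each syllable to C/V: /wc/ → CV, /waj/ → CVC, /sc/ → CV.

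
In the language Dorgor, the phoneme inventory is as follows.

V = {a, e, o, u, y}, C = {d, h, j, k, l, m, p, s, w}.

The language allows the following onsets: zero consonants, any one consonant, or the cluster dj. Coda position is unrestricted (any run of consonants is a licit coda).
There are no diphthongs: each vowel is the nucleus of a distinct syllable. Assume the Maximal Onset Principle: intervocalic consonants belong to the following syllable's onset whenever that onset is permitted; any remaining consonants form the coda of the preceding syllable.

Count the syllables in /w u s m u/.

2

Nuclei (vowels): u, u → 2 syllables.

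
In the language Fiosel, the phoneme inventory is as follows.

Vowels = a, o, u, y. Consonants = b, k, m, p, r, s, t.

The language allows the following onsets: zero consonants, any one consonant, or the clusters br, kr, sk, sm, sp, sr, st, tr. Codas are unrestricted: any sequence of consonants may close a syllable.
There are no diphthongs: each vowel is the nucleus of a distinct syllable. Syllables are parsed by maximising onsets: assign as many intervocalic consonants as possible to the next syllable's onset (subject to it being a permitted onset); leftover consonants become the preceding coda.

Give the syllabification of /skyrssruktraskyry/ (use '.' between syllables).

Nuclei (vowels): y, u, a, y, y → 5 syllables.
V1 /y/ – V2 /u/: /rssr/ — longest licit onset from the right is /sr/, leaving /rs/ as coda.
V2 /u/ – V3 /a/: /ktr/; trying suffixes from longest down, /tr/ is the first permitted one, so coda /k/ | onset /tr/.
V3 /a/ – V4 /y/: cluster /sk/ — /sk/ is itself a permitted onset, so the whole cluster goes right; preceding coda = ∅.
V4 /y/ – V5 /y/: /r/ → onset of the next syllable (single consonants are always licit onsets).

skyrs.sruk.tra.sky.ry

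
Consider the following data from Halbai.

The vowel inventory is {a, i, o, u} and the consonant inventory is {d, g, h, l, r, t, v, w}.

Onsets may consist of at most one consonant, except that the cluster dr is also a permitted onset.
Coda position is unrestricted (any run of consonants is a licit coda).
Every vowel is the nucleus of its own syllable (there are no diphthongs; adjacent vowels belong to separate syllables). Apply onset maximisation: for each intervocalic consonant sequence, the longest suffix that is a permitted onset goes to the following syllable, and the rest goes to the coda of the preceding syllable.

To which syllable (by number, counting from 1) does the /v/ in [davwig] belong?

The vowels are a, i — 2 nuclei, so 2 syllables.
/a…i/ gap (V1→V2): /vw/ — longest licit onset from the right is /w/, leaving /v/ as coda.
Result: dav.wig.
The /v/ is in the coda of syllable 1 (/dav/).

1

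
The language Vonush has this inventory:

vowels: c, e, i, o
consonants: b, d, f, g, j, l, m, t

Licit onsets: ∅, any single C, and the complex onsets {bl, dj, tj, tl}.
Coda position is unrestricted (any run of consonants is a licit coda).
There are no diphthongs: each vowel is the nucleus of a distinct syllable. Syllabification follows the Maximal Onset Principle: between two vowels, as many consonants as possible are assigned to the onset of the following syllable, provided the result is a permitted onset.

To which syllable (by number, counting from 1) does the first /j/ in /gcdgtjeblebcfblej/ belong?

The vowels are c, e, e, c, e — 5 nuclei, so 5 syllables.
V1 /c/ – V2 /e/: /dgtj/ — longest licit onset from the right is /tj/, leaving /dg/ as coda.
V2 /e/ – V3 /e/: cluster /bl/ — /bl/ is itself a permitted onset, so the whole cluster goes right; preceding coda = ∅.
V3 /e/ – V4 /c/: /b/ → onset of the next syllable (single consonants are always licit onsets).
V4 /c/ – V5 /e/: cluster /fbl/ — the longest permitted-onset suffix is /bl/; onset = /bl/, preceding coda = /f/.
Syllabification: gcdg.tje.ble.bcf.blej.
The first /j/ is in the onset of syllable 2 (/tje/).

2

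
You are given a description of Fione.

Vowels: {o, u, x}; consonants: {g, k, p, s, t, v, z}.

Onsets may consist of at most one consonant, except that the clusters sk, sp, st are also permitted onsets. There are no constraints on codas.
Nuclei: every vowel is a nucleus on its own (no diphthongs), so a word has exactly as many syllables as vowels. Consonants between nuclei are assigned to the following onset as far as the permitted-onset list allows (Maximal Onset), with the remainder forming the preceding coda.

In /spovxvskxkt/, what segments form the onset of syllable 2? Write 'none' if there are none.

v

Nuclei (vowels): o, x, x → 3 syllables.
V1 /o/ – V2 /x/: just /v/ — single C goes to the following onset.
V2 /x/ – V3 /x/: /vsk/ — longest licit onset from the right is /sk/, leaving /v/ as coda.
Result: spo.vxv.skxkt.
Syllable 2 is /vxv/: onset /v/, nucleus /x/, coda /v/.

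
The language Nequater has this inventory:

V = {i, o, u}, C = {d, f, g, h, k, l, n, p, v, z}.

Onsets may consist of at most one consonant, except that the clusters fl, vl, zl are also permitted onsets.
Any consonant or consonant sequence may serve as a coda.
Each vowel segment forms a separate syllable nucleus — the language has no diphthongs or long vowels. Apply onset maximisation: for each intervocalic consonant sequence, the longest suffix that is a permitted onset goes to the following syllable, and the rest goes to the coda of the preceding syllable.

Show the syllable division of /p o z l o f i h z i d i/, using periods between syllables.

po.zlo.fih.zi.di

The vowels are o, o, i, i, i — 5 nuclei, so 5 syllables.
Between /o/ (V1) and /o/ (V2): /zl/ — entire cluster is a permitted onset → onset /zl/, coda ∅.
Between /o/ (V2) and /i/ (V3): just /f/ — single C goes to the following onset.
Between /i/ (V3) and /i/ (V4): /hz/; trying suffixes from longest down, /z/ is the first permitted one, so coda /h/ | onset /z/.
Between /i/ (V4) and /i/ (V5): /d/ is a single consonant, so it becomes the next onset.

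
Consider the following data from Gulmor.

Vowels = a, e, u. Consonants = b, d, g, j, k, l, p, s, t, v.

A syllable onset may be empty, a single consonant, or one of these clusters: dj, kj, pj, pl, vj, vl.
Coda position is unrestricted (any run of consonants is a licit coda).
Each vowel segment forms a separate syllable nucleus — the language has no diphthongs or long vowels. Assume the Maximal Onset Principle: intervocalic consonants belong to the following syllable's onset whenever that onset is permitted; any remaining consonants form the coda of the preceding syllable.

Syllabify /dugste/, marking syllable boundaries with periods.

dugs.te

Vowels present: u, e; each is a nucleus, giving 2 syllables.
Between /u/ (V1) and /e/ (V2): /gst/ splits as /gs/ + /t/ (/t/ is the longest suffix that is a licit onset).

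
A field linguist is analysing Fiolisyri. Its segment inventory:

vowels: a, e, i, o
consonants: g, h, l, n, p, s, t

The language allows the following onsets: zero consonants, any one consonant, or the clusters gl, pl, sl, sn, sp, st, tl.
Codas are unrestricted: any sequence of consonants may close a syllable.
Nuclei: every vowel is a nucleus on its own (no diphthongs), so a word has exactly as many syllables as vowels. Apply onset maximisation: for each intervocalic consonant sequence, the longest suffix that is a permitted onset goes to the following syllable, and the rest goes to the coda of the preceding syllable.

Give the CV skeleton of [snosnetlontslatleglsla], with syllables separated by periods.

Nuclei (vowels): o, e, o, a, e, a → 6 syllables.
/o…e/ gap (V1→V2): /sn/ is a licit onset in full, so it all attaches to the next syllable.
/e…o/ gap (V2→V3): /tl/ is a licit onset in full, so it all attaches to the next syllable.
/o…a/ gap (V3→V4): /ntsl/ — longest licit onset from the right is /sl/, leaving /nt/ as coda.
/a…e/ gap (V4→V5): /tl/ — entire cluster is a permitted onset → onset /tl/, coda ∅.
/e…a/ gap (V5→V6): /glsl/ — longest licit onset from the right is /sl/, leaving /gl/ as coda.
Syllabification: sno.sne.tlont.sla.tlegl.sla.
Mapping each syllable to C/V: /sno/ → CCV, /sne/ → CCV, /tlont/ → CCVCC, /sla/ → CCV, /tlegl/ → CCVCC, /sla/ → CCV.

CCV.CCV.CCVCC.CCV.CCVCC.CCV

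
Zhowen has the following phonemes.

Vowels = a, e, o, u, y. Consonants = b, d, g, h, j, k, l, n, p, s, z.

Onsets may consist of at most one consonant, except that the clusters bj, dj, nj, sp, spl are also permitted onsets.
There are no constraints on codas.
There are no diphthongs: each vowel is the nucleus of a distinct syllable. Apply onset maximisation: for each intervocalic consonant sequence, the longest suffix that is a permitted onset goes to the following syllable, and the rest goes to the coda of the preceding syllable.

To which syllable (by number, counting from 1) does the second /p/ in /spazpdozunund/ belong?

1

The vowels are a, o, u, u — 4 nuclei, so 4 syllables.
V1 /a/ – V2 /o/: /zpd/ splits as /zp/ + /d/ (/d/ is the longest suffix that is a licit onset).
V2 /o/ – V3 /u/: /z/ → onset of the next syllable (single consonants are always licit onsets).
V3 /u/ – V4 /u/: just /n/ — single C goes to the following onset.
Result: spazp.do.zu.nund.
The second /p/ is in the coda of syllable 1 (/spazp/).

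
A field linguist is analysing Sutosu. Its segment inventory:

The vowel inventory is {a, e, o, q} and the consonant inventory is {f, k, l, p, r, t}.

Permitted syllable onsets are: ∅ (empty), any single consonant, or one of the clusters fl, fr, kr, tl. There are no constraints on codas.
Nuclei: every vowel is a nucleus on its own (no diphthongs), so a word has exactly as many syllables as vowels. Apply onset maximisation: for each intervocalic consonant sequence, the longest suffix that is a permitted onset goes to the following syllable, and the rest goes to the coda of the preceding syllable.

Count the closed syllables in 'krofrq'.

The vowels are o, q — 2 nuclei, so 2 syllables.
Between /o/ (V1) and /q/ (V2): cluster /fr/ — /fr/ is itself a permitted onset, so the whole cluster goes right; preceding coda = ∅.
So the parse is kro.frq.
Classifying each syllable: /kro/ (open), /frq/ (open).
Closed syllables: 0.

0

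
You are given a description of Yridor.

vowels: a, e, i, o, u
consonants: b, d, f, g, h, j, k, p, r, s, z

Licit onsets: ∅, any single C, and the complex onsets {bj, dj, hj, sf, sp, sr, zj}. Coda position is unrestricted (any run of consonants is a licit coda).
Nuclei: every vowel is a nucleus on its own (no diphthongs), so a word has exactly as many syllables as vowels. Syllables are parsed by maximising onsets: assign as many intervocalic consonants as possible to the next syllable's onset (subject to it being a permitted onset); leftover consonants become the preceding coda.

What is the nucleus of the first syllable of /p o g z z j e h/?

o

Vowels present: o, e; each is a nucleus, giving 2 syllables.
The first nucleus (vowel 1 from the left) is /o/.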